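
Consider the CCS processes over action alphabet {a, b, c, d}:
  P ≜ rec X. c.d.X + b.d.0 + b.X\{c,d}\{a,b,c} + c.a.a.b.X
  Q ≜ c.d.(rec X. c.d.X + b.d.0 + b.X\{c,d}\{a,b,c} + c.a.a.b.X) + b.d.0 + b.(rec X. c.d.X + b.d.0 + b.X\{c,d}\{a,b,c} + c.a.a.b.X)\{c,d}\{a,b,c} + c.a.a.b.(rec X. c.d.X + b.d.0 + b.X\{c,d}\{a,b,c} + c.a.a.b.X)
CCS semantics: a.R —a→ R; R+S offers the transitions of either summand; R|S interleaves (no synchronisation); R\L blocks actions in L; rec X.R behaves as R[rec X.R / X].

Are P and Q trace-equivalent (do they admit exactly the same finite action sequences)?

trace-equivalent

P's transition system — 8 states:
  s0 = rec X. c.d.X + b.d.0 + b.X\{c,d}\{a,b,c} + c.a.a.b.X → —b→ s1, —b→ s2, —c→ s3, —c→ s4
  s1 = (rec X. c.d.X + b.d.0 + b.X\{c,d}\{a,b,c} + c.a.a.b.X)\{c,d}\{a,b,c} → (no moves)
  s2 = d.0 → —d→ s5
  s3 = a.a.b.(rec X. c.d.X + b.d.0 + b.X\{c,d}\{a,b,c} + c.a.a.b.X) → —a→ s6
  s4 = d.(rec X. c.d.X + b.d.0 + b.X\{c,d}\{a,b,c} + c.a.a.b.X) → —d→ s0
  s5 = 0 → (no moves)
  s6 = a.b.(rec X. c.d.X + b.d.0 + b.X\{c,d}\{a,b,c} + c.a.a.b.X) → —a→ s7
  s7 = b.(rec X. c.d.X + b.d.0 + b.X\{c,d}\{a,b,c} + c.a.a.b.X) → —b→ s0
Q's transition system — 9 states:
  t0 = c.d.(rec X. c.d.X + b.d.0 + b.X\{c,d}\{a,b,c} + c.a.a.b.X) + b.d.0 + b.(rec X. c.d.X + b.d.0 + b.X\{c,d}\{a,b,c} + c.a.a.b.X)\{c,d}\{a,b,c} + c.a.a.b.(rec X. c.d.X + b.d.0 + b.X\{c,d}\{a,b,c} + c.a.a.b.X) → —b→ t1, —b→ t2, —c→ t3, —c→ t4
  t1 = (rec X. c.d.X + b.d.0 + b.X\{c,d}\{a,b,c} + c.a.a.b.X)\{c,d}\{a,b,c} → (no moves)
  t2 = d.0 → —d→ t5
  t3 = a.a.b.(rec X. c.d.X + b.d.0 + b.X\{c,d}\{a,b,c} + c.a.a.b.X) → —a→ t6
  t4 = d.(rec X. c.d.X + b.d.0 + b.X\{c,d}\{a,b,c} + c.a.a.b.X) → —d→ t7
  t5 = 0 → (no moves)
  t6 = a.b.(rec X. c.d.X + b.d.0 + b.X\{c,d}\{a,b,c} + c.a.a.b.X) → —a→ t8
  t7 = rec X. c.d.X + b.d.0 + b.X\{c,d}\{a,b,c} + c.a.a.b.X → —b→ t1, —b→ t2, —c→ t3, —c→ t4
  t8 = b.(rec X. c.d.X + b.d.0 + b.X\{c,d}\{a,b,c} + c.a.a.b.X) → —b→ t7
Bisimilarity quotient blocks:
  B0 = {s0, t0, t7}
  B1 = {s3, t3}
  B2 = {s6, t6}
  B3 = {s7, t8}
  B4 = {s2, t2}
  B5 = {s1, s5, t1, t5}
  B6 = {s4, t4}
s0 ∈ B0, t0 ∈ B0 → same block
Bisimilar ⇒ trace-equivalent.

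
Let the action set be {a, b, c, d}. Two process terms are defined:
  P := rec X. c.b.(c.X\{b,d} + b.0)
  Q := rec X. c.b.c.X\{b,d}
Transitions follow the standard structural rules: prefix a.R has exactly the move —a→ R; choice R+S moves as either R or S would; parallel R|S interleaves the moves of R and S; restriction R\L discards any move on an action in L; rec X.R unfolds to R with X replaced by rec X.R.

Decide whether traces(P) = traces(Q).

LTS(P): 6 reachable states
  p0 = rec X. c.b.(c.X\{b,d} + b.0) ⊢ —c→ p1
  p1 = b.(c.(rec X. c.b.(c.X\{b,d} + b.0))\{b,d} + b.0) ⊢ —b→ p2
  p2 = c.(rec X. c.b.(c.X\{b,d} + b.0))\{b,d} + b.0 ⊢ —b→ p3, —c→ p4
  p3 = 0 ⊢ ·
  p4 = (rec X. c.b.(c.X\{b,d} + b.0))\{b,d} ⊢ —c→ p5
  p5 = (b.(c.(rec X. c.b.(c.X\{b,d} + b.0))\{b,d} + b.0))\{b,d} ⊢ ·
LTS(Q): 5 reachable states
  q0 = rec X. c.b.c.X\{b,d} ⊢ —c→ q1
  q1 = b.c.(rec X. c.b.c.X\{b,d})\{b,d} ⊢ —b→ q2
  q2 = c.(rec X. c.b.c.X\{b,d})\{b,d} ⊢ —c→ q3
  q3 = (rec X. c.b.c.X\{b,d})\{b,d} ⊢ —c→ q4
  q4 = (b.c.(rec X. c.b.c.X\{b,d})\{b,d})\{b,d} ⊢ ·
Trace ⟨cbb⟩ through P, begin at {p0}:
  [1] c ⇒ {p1}
  [2] b ⇒ {p2}
  [3] b ⇒ {p3}
  ✓ P
Trace ⟨cbb⟩ through Q, begin at {q0}:
  [1] c ⇒ {q1}
  [2] b ⇒ {q2}
  [3] b ⇒ ∅  — Q cannot continue

traces(P) ≠ traces(Q) — witness ⟨cbb⟩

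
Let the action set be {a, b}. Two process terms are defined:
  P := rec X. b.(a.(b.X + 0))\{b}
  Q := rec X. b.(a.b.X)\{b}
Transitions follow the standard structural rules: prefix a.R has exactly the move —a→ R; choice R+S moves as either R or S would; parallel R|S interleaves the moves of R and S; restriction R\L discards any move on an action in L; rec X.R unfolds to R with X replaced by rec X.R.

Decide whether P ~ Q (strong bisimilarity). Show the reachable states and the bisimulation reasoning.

Reachable graph of P (3 states):
  p0 = rec X. b.(a.(b.X + 0))\{b} has moves --b--▸ p1
  p1 = (a.(b.(rec X. b.(a.(b.X + 0))\{b}) + 0))\{b} has moves --a--▸ p2
  p2 = (b.(rec X. b.(a.(b.X + 0))\{b}) + 0)\{b} has moves deadlocked
Reachable graph of Q (3 states):
  q0 = rec X. b.(a.b.X)\{b} has moves --b--▸ q1
  q1 = (a.b.(rec X. b.(a.b.X)\{b}))\{b} has moves --a--▸ q2
  q2 = (b.(rec X. b.(a.b.X)\{b}))\{b} has moves deadlocked
Bisimilarity quotient blocks:
  B0 = {p0, q0}
  B1 = {p1, q1}
  B2 = {p2, q2}
p0 ∈ B0, q0 ∈ B0 → same block

bisimilar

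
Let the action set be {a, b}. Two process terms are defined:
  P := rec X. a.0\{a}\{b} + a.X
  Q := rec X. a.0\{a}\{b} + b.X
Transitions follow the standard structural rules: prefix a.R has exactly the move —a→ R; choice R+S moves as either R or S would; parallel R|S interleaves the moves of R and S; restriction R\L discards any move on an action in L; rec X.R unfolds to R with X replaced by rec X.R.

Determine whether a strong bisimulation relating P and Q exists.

not bisimilar

P's transition system — 2 states:
  s0 = rec X. a.0\{a}\{b} + a.X :: —a→ s0, —a→ s1
  s1 = 0\{a}\{b} :: ·
Q's transition system — 2 states:
  t0 = rec X. a.0\{a}\{b} + b.X :: —a→ t1, —b→ t0
  t1 = 0\{a}\{b} :: ·
Partition-refinement fixed point:
  B0 = {s0}
  B1 = {s1, t1}
  B2 = {t0}
s0 ∈ B0, t0 ∈ B2 → different blocks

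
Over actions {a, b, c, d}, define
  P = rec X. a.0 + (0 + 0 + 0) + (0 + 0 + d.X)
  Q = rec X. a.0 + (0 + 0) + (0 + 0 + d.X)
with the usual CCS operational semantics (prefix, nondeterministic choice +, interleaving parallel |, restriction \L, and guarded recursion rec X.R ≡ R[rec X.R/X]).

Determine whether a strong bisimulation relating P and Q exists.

P ~ Q

P's transition system — 2 states:
  m0 = rec X. a.0 + (0 + 0 + 0) + (0 + 0 + d.X) | =a=> m1, =d=> m0
  m1 = 0 | (no moves)
Q's transition system — 2 states:
  n0 = rec X. a.0 + (0 + 0) + (0 + 0 + d.X) | =a=> n1, =d=> n0
  n1 = 0 | (no moves)
Bisimilarity quotient blocks:
  B0 = {m0, n0}
  B1 = {m1, n1}
m0 ∈ B0, n0 ∈ B0 → same block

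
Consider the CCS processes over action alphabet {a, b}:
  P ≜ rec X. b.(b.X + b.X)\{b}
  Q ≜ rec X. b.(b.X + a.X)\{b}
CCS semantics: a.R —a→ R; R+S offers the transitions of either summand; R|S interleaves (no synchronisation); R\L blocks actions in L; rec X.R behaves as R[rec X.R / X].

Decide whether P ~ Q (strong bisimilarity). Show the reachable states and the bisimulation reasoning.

P's transition system — 2 states:
  m0 = rec X. b.(b.X + b.X)\{b} :: -b-> m1
  m1 = (b.(rec X. b.(b.X + b.X)\{b}) + b.(rec X. b.(b.X + b.X)\{b}))\{b} :: ·
Q's transition system — 3 states:
  n0 = rec X. b.(b.X + a.X)\{b} :: -b-> n1
  n1 = (b.(rec X. b.(b.X + a.X)\{b}) + a.(rec X. b.(b.X + a.X)\{b}))\{b} :: -a-> n2
  n2 = (rec X. b.(b.X + a.X)\{b})\{b} :: ·
Coarsest stable partition (strong bisimilarity classes):
  B0 = {m0}
  B1 = {m1, n2}
  B2 = {n0}
  B3 = {n1}
m0 ∈ B0, n0 ∈ B2 → different blocks

not bisimilar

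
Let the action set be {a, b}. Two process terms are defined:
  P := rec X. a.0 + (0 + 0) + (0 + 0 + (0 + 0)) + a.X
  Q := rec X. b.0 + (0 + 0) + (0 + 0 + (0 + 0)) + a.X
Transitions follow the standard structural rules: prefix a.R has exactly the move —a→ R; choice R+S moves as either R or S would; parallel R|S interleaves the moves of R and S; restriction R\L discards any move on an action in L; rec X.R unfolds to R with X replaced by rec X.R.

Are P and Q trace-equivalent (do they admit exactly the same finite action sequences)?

P's transition system — 2 states:
  s0 = rec X. a.0 + (0 + 0) + (0 + 0 + (0 + 0)) + a.X | —a→ s0, —a→ s1
  s1 = 0 | ·
Q's transition system — 2 states:
  t0 = rec X. b.0 + (0 + 0) + (0 + 0 + (0 + 0)) + a.X | —a→ t0, —b→ t1
  t1 = 0 | ·
Executing b from Q (initial set {t0}):
  [1] b ⇒ {t1}
  ✓ Q
Executing b from P (initial set {s0}):
  [1] b ⇒ ∅ (P stuck)

traces(P) ≠ traces(Q) — witness ⟨b⟩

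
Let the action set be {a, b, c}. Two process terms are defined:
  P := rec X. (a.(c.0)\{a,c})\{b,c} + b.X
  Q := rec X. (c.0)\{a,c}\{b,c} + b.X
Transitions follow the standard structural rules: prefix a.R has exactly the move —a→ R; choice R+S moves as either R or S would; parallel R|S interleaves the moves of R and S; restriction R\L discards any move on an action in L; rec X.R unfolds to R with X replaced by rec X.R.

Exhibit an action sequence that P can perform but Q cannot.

P's transition system — 2 states:
  p0 = rec X. (a.(c.0)\{a,c})\{b,c} + b.X → =a=> p1, =b=> p0
  p1 = (c.0)\{a,c}\{b,c} → (no moves)
Q's transition system — 1 states:
  q0 = rec X. (c.0)\{a,c}\{b,c} + b.X → =b=> q0
Trace ⟨a⟩ through P, begin at {p0}:
  after a @ step 1: {p1}
  — P admits the full trace.
Trace ⟨a⟩ through Q, begin at {q0}:
  after a @ step 1: no successor for Q

a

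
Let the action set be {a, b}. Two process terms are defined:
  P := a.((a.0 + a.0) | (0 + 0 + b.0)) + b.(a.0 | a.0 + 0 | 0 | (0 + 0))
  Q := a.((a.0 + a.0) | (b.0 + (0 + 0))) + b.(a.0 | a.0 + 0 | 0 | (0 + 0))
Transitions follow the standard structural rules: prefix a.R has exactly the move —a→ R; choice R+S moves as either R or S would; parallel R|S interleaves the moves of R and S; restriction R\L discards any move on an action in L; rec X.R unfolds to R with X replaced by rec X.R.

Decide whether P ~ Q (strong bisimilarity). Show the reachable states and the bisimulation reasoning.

bisimilar

Reachable graph of P (8 states):
  u0 = a.((a.0 + a.0) | (0 + 0 + b.0)) + b.(a.0 | a.0 + 0 | 0 | (0 + 0)) ⊢ =a=> u1, =b=> u2
  u1 = (a.0 + a.0) | (0 + 0 + b.0) ⊢ =a=> u3, =b=> u4
  u2 = a.0 | a.0 + 0 | 0 | (0 + 0) ⊢ =a=> u5, =a=> u6
  u3 = 0 | (0 + 0 + b.0) ⊢ =b=> u7
  u4 = (a.0 + a.0) | 0 ⊢ =a=> u7
  u5 = 0 | a.0 ⊢ =a=> u7
  u6 = a.0 | 0 ⊢ =a=> u7
  u7 = 0 | 0 ⊢ ·
Reachable graph of Q (8 states):
  v0 = a.((a.0 + a.0) | (b.0 + (0 + 0))) + b.(a.0 | a.0 + 0 | 0 | (0 + 0)) ⊢ =a=> v1, =b=> v2
  v1 = (a.0 + a.0) | (b.0 + (0 + 0)) ⊢ =a=> v3, =b=> v4
  v2 = a.0 | a.0 + 0 | 0 | (0 + 0) ⊢ =a=> v5, =a=> v6
  v3 = 0 | (b.0 + (0 + 0)) ⊢ =b=> v7
  v4 = (a.0 + a.0) | 0 ⊢ =a=> v7
  v5 = 0 | a.0 ⊢ =a=> v7
  v6 = a.0 | 0 ⊢ =a=> v7
  v7 = 0 | 0 ⊢ ·
Coarsest stable partition (strong bisimilarity classes):
  B0 = {u0, v0}
  B1 = {u1, v1}
  B2 = {u3, v3}
  B3 = {u7, v7}
  B4 = {u4, u5, u6, v4, v5, v6}
  B5 = {u2, v2}
u0 ∈ B0, v0 ∈ B0 → same block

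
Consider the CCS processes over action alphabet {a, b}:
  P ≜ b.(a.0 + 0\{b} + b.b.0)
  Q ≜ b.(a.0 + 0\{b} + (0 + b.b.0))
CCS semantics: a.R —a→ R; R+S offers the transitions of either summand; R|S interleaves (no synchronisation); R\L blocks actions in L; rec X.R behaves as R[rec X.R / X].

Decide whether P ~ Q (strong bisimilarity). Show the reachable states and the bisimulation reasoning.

Reachable graph of P (4 states):
  u0 = b.(a.0 + 0\{b} + b.b.0) ⊢ =b=> u1
  u1 = a.0 + 0\{b} + b.b.0 ⊢ =a=> u2, =b=> u3
  u2 = 0 ⊢ (no moves)
  u3 = b.0 ⊢ =b=> u2
Reachable graph of Q (4 states):
  v0 = b.(a.0 + 0\{b} + (0 + b.b.0)) ⊢ =b=> v1
  v1 = a.0 + 0\{b} + (0 + b.b.0) ⊢ =a=> v2, =b=> v3
  v2 = 0 ⊢ (no moves)
  v3 = b.0 ⊢ =b=> v2
Coarsest stable partition (strong bisimilarity classes):
  B0 = {u0, v0}
  B1 = {u1, v1}
  B2 = {u2, v2}
  B3 = {u3, v3}
u0 ∈ B0, v0 ∈ B0 → same block

YES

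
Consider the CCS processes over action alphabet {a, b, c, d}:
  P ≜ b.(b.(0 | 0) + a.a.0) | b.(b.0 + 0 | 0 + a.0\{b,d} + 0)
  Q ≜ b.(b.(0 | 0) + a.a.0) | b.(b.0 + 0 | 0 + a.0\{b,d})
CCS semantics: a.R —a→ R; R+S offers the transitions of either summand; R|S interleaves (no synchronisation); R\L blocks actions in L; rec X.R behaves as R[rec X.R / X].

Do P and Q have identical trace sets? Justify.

YES

LTS(P): 20 reachable states
  u0 = b.(b.(0 | 0) + a.a.0) | b.(b.0 + 0 | 0 + a.0\{b,d} + 0) ⊢ =b=> u1, =b=> u2
  u1 = (b.(0 | 0) + a.a.0) | b.(b.0 + 0 | 0 + a.0\{b,d} + 0) ⊢ =a=> u3, =b=> u4, =b=> u5
  u2 = b.(b.(0 | 0) + a.a.0) | (b.0 + 0 | 0 + a.0\{b,d} + 0) ⊢ =a=> u6, =b=> u4, =b=> u7
  u3 = a.0 | b.(b.0 + 0 | 0 + a.0\{b,d} + 0) ⊢ =a=> u8, =b=> u9
  u4 = (b.(0 | 0) + a.a.0) | (b.0 + 0 | 0 + a.0\{b,d} + 0) ⊢ =a=> u10, =a=> u9, =b=> u11, =b=> u12
  u5 = 0 | 0 | b.(b.0 + 0 | 0 + a.0\{b,d} + 0) ⊢ =b=> u12
  u6 = b.(b.(0 | 0) + a.a.0) | 0\{b,d} ⊢ =b=> u10
  u7 = b.(b.(0 | 0) + a.a.0) | 0 ⊢ =b=> u11
  u8 = 0 | b.(b.0 + 0 | 0 + a.0\{b,d} + 0) ⊢ =b=> u13
  u9 = a.0 | (b.0 + 0 | 0 + a.0\{b,d} + 0) ⊢ =a=> u13, =a=> u14, =b=> u15
  u10 = (b.(0 | 0) + a.a.0) | 0\{b,d} ⊢ =a=> u14, =b=> u16
  u11 = (b.(0 | 0) + a.a.0) | 0 ⊢ =a=> u15, =b=> u17
  u12 = 0 | 0 | (b.0 + 0 | 0 + a.0\{b,d} + 0) ⊢ =a=> u16, =b=> u17
  u13 = 0 | (b.0 + 0 | 0 + a.0\{b,d} + 0) ⊢ =a=> u18, =b=> u19
  u14 = a.0 | 0\{b,d} ⊢ =a=> u18
  u15 = a.0 | 0 ⊢ =a=> u19
  u16 = 0 | 0 | 0\{b,d} ⊢ ·
  u17 = 0 | 0 | 0 ⊢ ·
  u18 = 0 | 0\{b,d} ⊢ ·
  u19 = 0 | 0 ⊢ ·
LTS(Q): 20 reachable states
  v0 = b.(b.(0 | 0) + a.a.0) | b.(b.0 + 0 | 0 + a.0\{b,d}) ⊢ =b=> v1, =b=> v2
  v1 = (b.(0 | 0) + a.a.0) | b.(b.0 + 0 | 0 + a.0\{b,d}) ⊢ =a=> v3, =b=> v4, =b=> v5
  v2 = b.(b.(0 | 0) + a.a.0) | (b.0 + 0 | 0 + a.0\{b,d}) ⊢ =a=> v6, =b=> v4, =b=> v7
  v3 = a.0 | b.(b.0 + 0 | 0 + a.0\{b,d}) ⊢ =a=> v8, =b=> v9
  v4 = (b.(0 | 0) + a.a.0) | (b.0 + 0 | 0 + a.0\{b,d}) ⊢ =a=> v10, =a=> v9, =b=> v11, =b=> v12
  v5 = 0 | 0 | b.(b.0 + 0 | 0 + a.0\{b,d}) ⊢ =b=> v12
  v6 = b.(b.(0 | 0) + a.a.0) | 0\{b,d} ⊢ =b=> v10
  v7 = b.(b.(0 | 0) + a.a.0) | 0 ⊢ =b=> v11
  v8 = 0 | b.(b.0 + 0 | 0 + a.0\{b,d}) ⊢ =b=> v13
  v9 = a.0 | (b.0 + 0 | 0 + a.0\{b,d}) ⊢ =a=> v13, =a=> v14, =b=> v15
  v10 = (b.(0 | 0) + a.a.0) | 0\{b,d} ⊢ =a=> v14, =b=> v16
  v11 = (b.(0 | 0) + a.a.0) | 0 ⊢ =a=> v15, =b=> v17
  v12 = 0 | 0 | (b.0 + 0 | 0 + a.0\{b,d}) ⊢ =a=> v16, =b=> v17
  v13 = 0 | (b.0 + 0 | 0 + a.0\{b,d}) ⊢ =a=> v18, =b=> v19
  v14 = a.0 | 0\{b,d} ⊢ =a=> v18
  v15 = a.0 | 0 ⊢ =a=> v19
  v16 = 0 | 0 | 0\{b,d} ⊢ ·
  v17 = 0 | 0 | 0 ⊢ ·
  v18 = 0 | 0\{b,d} ⊢ ·
  v19 = 0 | 0 ⊢ ·
Coarsest stable partition (strong bisimilarity classes):
  B0 = {u0, v0}
  B1 = {u2, v2}
  B2 = {u6, u7, v6, v7}
  B3 = {u10, u11, v10, v11}
  B4 = {u16, u17, u18, u19, v16, v17, v18, v19}
  B5 = {u14, u15, v14, v15}
  B6 = {u4, v4}
  B7 = {u12, u13, v12, v13}
  B8 = {u9, v9}
  B9 = {u1, v1}
  B10 = {u3, v3}
  B11 = {u5, u8, v5, v8}
u0 ∈ B0, v0 ∈ B0 → same block
Bisimilar ⇒ trace-equivalent.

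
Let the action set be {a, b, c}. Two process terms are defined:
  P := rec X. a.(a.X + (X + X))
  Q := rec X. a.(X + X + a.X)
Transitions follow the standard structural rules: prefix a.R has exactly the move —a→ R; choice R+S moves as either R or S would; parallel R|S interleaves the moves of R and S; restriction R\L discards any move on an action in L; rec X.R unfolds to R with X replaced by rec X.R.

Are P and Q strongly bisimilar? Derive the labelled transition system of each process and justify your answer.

Reachable graph of P (2 states):
  m0 = rec X. a.(a.X + (X + X)) has moves ··a··> m1
  m1 = a.(rec X. a.(a.X + (X + X))) + ((rec X. a.(a.X + (X + X))) + (rec X. a.(a.X + (X + X)))) has moves ··a··> m0, ··a··> m1
Reachable graph of Q (2 states):
  n0 = rec X. a.(X + X + a.X) has moves ··a··> n1
  n1 = (rec X. a.(X + X + a.X)) + (rec X. a.(X + X + a.X)) + a.(rec X. a.(X + X + a.X)) has moves ··a··> n0, ··a··> n1
Partition-refinement fixed point:
  B0 = {m0, m1, n0, n1}
m0 ∈ B0, n0 ∈ B0 → same block

bisimilar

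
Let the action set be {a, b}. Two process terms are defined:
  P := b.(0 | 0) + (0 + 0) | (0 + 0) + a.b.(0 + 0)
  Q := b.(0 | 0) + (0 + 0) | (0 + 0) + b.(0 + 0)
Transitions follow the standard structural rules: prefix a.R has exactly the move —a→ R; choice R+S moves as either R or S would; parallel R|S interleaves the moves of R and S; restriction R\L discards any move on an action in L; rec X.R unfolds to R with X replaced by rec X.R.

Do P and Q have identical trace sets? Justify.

Reachable graph of P (4 states):
  u0 = b.(0 | 0) + (0 + 0) | (0 + 0) + a.b.(0 + 0) → --a--▸ u1, --b--▸ u2
  u1 = b.(0 + 0) → --b--▸ u3
  u2 = 0 | 0 → ∅
  u3 = 0 + 0 → ∅
Reachable graph of Q (3 states):
  v0 = b.(0 | 0) + (0 + 0) | (0 + 0) + b.(0 + 0) → --b--▸ v1, --b--▸ v2
  v1 = 0 + 0 → ∅
  v2 = 0 | 0 → ∅
Run σ = ⟨a⟩ on P: start {u0}
  after a @ step 1: {u1}
  ✓ P
Run σ = ⟨a⟩ on Q: start {v0}
  after a @ step 1: ∅  — Q cannot continue

trace-distinct — witness ⟨a⟩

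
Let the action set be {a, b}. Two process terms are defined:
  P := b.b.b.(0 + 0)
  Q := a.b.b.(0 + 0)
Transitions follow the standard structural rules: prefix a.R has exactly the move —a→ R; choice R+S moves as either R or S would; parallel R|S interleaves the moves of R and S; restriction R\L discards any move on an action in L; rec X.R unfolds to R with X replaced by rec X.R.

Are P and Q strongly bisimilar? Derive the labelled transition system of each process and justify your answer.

Reachable graph of P (4 states):
  u0 = b.b.b.(0 + 0) ⊢ —b→ u1
  u1 = b.b.(0 + 0) ⊢ —b→ u2
  u2 = b.(0 + 0) ⊢ —b→ u3
  u3 = 0 + 0 ⊢ ·
Reachable graph of Q (4 states):
  v0 = a.b.b.(0 + 0) ⊢ —a→ v1
  v1 = b.b.(0 + 0) ⊢ —b→ v2
  v2 = b.(0 + 0) ⊢ —b→ v3
  v3 = 0 + 0 ⊢ ·
Bisimilarity quotient blocks:
  B0 = {u0}
  B1 = {u1, v1}
  B2 = {u2, v2}
  B3 = {u3, v3}
  B4 = {v0}
u0 ∈ B0, v0 ∈ B4 → different blocks

NO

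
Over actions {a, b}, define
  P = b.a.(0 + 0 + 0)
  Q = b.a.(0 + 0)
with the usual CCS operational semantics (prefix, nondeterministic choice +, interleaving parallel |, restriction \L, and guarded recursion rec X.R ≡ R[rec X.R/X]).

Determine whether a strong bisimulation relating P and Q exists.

bisimilar

Reachable graph of P (3 states):
  u0 = b.a.(0 + 0 + 0) :: -b-> u1
  u1 = a.(0 + 0 + 0) :: -a-> u2
  u2 = 0 + 0 + 0 :: ·
Reachable graph of Q (3 states):
  v0 = b.a.(0 + 0) :: -b-> v1
  v1 = a.(0 + 0) :: -a-> v2
  v2 = 0 + 0 :: ·
Partition-refinement fixed point:
  B0 = {u0, v0}
  B1 = {u1, v1}
  B2 = {u2, v2}
u0 ∈ B0, v0 ∈ B0 → same block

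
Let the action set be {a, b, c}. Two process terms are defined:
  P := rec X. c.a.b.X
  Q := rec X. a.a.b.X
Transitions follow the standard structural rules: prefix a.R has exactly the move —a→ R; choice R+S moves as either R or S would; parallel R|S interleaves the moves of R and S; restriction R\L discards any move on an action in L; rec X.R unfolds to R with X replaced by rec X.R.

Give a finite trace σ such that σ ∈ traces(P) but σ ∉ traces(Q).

LTS(P): 3 reachable states
  p0 = rec X. c.a.b.X | --c--▸ p1
  p1 = a.b.(rec X. c.a.b.X) | --a--▸ p2
  p2 = b.(rec X. c.a.b.X) | --b--▸ p0
LTS(Q): 3 reachable states
  q0 = rec X. a.a.b.X | --a--▸ q1
  q1 = a.b.(rec X. a.a.b.X) | --a--▸ q2
  q2 = b.(rec X. a.a.b.X) | --b--▸ q0
Run σ = ⟨c⟩ on P: start {p0}
  step 1 (c): {p1}
  — P admits the full trace.
Run σ = ⟨c⟩ on Q: start {q0}
  step 1 (c): no successor for Q

c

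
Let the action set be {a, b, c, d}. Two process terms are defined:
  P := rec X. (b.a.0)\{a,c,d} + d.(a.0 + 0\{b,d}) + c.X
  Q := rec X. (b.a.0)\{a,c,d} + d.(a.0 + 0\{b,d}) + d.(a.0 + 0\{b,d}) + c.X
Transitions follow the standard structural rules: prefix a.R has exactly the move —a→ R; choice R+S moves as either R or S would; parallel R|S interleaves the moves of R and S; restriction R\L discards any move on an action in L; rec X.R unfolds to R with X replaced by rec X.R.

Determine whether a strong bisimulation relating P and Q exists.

Reachable graph of P (4 states):
  s0 = rec X. (b.a.0)\{a,c,d} + d.(a.0 + 0\{b,d}) + c.X has moves =b=> s1, =c=> s0, =d=> s2
  s1 = (a.0)\{a,c,d} has moves stopped
  s2 = a.0 + 0\{b,d} has moves =a=> s3
  s3 = 0 has moves stopped
Reachable graph of Q (4 states):
  t0 = rec X. (b.a.0)\{a,c,d} + d.(a.0 + 0\{b,d}) + d.(a.0 + 0\{b,d}) + c.X has moves =b=> t1, =c=> t0, =d=> t2
  t1 = (a.0)\{a,c,d} has moves stopped
  t2 = a.0 + 0\{b,d} has moves =a=> t3
  t3 = 0 has moves stopped
Bisimilarity quotient blocks:
  B0 = {s0, t0}
  B1 = {s1, s3, t1, t3}
  B2 = {s2, t2}
s0 ∈ B0, t0 ∈ B0 → same block

YES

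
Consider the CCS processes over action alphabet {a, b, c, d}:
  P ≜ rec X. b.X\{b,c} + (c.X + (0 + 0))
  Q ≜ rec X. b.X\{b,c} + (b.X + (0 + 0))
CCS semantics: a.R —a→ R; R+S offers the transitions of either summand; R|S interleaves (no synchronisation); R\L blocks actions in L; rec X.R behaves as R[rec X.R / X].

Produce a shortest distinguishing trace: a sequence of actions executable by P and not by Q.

LTS(P): 2 reachable states
  p0 = rec X. b.X\{b,c} + (c.X + (0 + 0)) | --b--▸ p1, --c--▸ p0
  p1 = (rec X. b.X\{b,c} + (c.X + (0 + 0)))\{b,c} | deadlocked
LTS(Q): 2 reachable states
  q0 = rec X. b.X\{b,c} + (b.X + (0 + 0)) | --b--▸ q0, --b--▸ q1
  q1 = (rec X. b.X\{b,c} + (b.X + (0 + 0)))\{b,c} | deadlocked
Run σ = ⟨c⟩ on P: start {p0}
  after c @ step 1: {p0}
  P completes σ.
Run σ = ⟨c⟩ on Q: start {q0}
  after c @ step 1: ∅ (Q stuck)

c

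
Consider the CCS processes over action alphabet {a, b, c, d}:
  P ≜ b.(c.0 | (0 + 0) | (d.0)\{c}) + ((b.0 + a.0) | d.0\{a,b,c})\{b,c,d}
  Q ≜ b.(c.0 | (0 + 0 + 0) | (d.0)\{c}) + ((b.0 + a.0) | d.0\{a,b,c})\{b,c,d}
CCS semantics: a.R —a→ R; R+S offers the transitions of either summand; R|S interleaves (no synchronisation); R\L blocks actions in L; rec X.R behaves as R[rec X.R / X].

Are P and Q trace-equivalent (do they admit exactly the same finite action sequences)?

LTS(P): 6 reachable states
  s0 = b.(c.0 | (0 + 0) | (d.0)\{c}) + ((b.0 + a.0) | d.0\{a,b,c})\{b,c,d} ⊢ =a=> s1, =b=> s2
  s1 = (0 | d.0\{a,b,c})\{b,c,d} ⊢ stopped
  s2 = c.0 | (0 + 0) | (d.0)\{c} ⊢ =c=> s3, =d=> s4
  s3 = 0 | (0 + 0) | (d.0)\{c} ⊢ =d=> s5
  s4 = c.0 | (0 + 0) | 0\{c} ⊢ =c=> s5
  s5 = 0 | (0 + 0) | 0\{c} ⊢ stopped
LTS(Q): 6 reachable states
  t0 = b.(c.0 | (0 + 0 + 0) | (d.0)\{c}) + ((b.0 + a.0) | d.0\{a,b,c})\{b,c,d} ⊢ =a=> t1, =b=> t2
  t1 = (0 | d.0\{a,b,c})\{b,c,d} ⊢ stopped
  t2 = c.0 | (0 + 0 + 0) | (d.0)\{c} ⊢ =c=> t3, =d=> t4
  t3 = 0 | (0 + 0 + 0) | (d.0)\{c} ⊢ =d=> t5
  t4 = c.0 | (0 + 0 + 0) | 0\{c} ⊢ =c=> t5
  t5 = 0 | (0 + 0 + 0) | 0\{c} ⊢ stopped
Bisimilarity quotient blocks:
  B0 = {s0, t0}
  B1 = {s2, t2}
  B2 = {s3, t3}
  B3 = {s1, s5, t1, t5}
  B4 = {s4, t4}
s0 ∈ B0, t0 ∈ B0 → same block
Bisimilar ⇒ trace-equivalent.

trace-equivalent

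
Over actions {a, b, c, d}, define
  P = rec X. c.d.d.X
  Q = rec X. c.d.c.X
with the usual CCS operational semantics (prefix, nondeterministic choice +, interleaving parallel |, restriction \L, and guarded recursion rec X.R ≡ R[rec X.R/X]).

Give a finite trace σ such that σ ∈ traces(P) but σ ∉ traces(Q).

cdd

P's transition system — 3 states:
  m0 = rec X. c.d.d.X ⊢ =c=> m1
  m1 = d.d.(rec X. c.d.d.X) ⊢ =d=> m2
  m2 = d.(rec X. c.d.d.X) ⊢ =d=> m0
Q's transition system — 3 states:
  n0 = rec X. c.d.c.X ⊢ =c=> n1
  n1 = d.c.(rec X. c.d.c.X) ⊢ =d=> n2
  n2 = c.(rec X. c.d.c.X) ⊢ =c=> n0
Run σ = ⟨cdd⟩ on P: start {m0}
  after c @ step 1: {m1}
  after d @ step 2: {m2}
  after d @ step 3: {m0}
  ✓ P
Run σ = ⟨cdd⟩ on Q: start {n0}
  after c @ step 1: {n1}
  after d @ step 2: {n2}
  after d @ step 3: ∅ (Q stuck)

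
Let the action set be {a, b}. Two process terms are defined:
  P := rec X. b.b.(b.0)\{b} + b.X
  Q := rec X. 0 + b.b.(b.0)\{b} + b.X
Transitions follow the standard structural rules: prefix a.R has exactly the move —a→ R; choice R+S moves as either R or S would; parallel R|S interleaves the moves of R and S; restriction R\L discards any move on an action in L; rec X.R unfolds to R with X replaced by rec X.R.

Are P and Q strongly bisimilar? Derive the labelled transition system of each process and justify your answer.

LTS(P): 3 reachable states
  u0 = rec X. b.b.(b.0)\{b} + b.X ⊢ --b--▸ u0, --b--▸ u1
  u1 = b.(b.0)\{b} ⊢ --b--▸ u2
  u2 = (b.0)\{b} ⊢ ·
LTS(Q): 3 reachable states
  v0 = rec X. 0 + b.b.(b.0)\{b} + b.X ⊢ --b--▸ v0, --b--▸ v1
  v1 = b.(b.0)\{b} ⊢ --b--▸ v2
  v2 = (b.0)\{b} ⊢ ·
Coarsest stable partition (strong bisimilarity classes):
  B0 = {u0, v0}
  B1 = {u1, v1}
  B2 = {u2, v2}
u0 ∈ B0, v0 ∈ B0 → same block

P ~ Q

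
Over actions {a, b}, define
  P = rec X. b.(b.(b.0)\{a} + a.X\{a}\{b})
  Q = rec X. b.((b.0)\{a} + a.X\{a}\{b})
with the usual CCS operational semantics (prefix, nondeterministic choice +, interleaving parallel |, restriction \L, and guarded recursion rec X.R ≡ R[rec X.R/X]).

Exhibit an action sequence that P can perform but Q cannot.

bbb

Reachable graph of P (5 states):
  s0 = rec X. b.(b.(b.0)\{a} + a.X\{a}\{b}) has moves ··b··> s1
  s1 = b.(b.0)\{a} + a.(rec X. b.(b.(b.0)\{a} + a.X\{a}\{b}))\{a}\{b} has moves ··a··> s2, ··b··> s3
  s2 = (rec X. b.(b.(b.0)\{a} + a.X\{a}\{b}))\{a}\{b} has moves ∅
  s3 = (b.0)\{a} has moves ··b··> s4
  s4 = 0\{a} has moves ∅
Reachable graph of Q (4 states):
  t0 = rec X. b.((b.0)\{a} + a.X\{a}\{b}) has moves ··b··> t1
  t1 = (b.0)\{a} + a.(rec X. b.((b.0)\{a} + a.X\{a}\{b}))\{a}\{b} has moves ··a··> t2, ··b··> t3
  t2 = (rec X. b.((b.0)\{a} + a.X\{a}\{b}))\{a}\{b} has moves ∅
  t3 = 0\{a} has moves ∅
Trace ⟨bbb⟩ through P, begin at {s0}:
  after b @ step 1: {s1}
  after b @ step 2: {s3}
  after b @ step 3: {s4}
  — P admits the full trace.
Trace ⟨bbb⟩ through Q, begin at {t0}:
  after b @ step 1: {t1}
  after b @ step 2: {t3}
  after b @ step 3: ∅ (Q stuck)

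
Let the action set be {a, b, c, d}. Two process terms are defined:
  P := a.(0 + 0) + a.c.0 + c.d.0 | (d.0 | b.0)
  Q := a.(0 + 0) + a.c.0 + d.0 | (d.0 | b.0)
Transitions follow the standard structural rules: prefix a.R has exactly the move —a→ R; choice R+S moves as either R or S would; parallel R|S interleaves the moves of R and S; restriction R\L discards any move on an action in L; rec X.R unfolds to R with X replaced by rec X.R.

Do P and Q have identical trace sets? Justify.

LTS(P): 15 reachable states
  u0 = a.(0 + 0) + a.c.0 + c.d.0 | (d.0 | b.0) :: =a=> u1, =a=> u2, =b=> u3, =c=> u4, =d=> u5
  u1 = 0 + 0 :: (no moves)
  u2 = c.0 :: =c=> u6
  u3 = c.d.0 | (d.0 | 0) :: =c=> u7, =d=> u8
  u4 = d.0 | (d.0 | b.0) :: =b=> u7, =d=> u10, =d=> u9
  u5 = c.d.0 | (0 | b.0) :: =b=> u8, =c=> u10
  u6 = 0 :: (no moves)
  u7 = d.0 | (d.0 | 0) :: =d=> u11, =d=> u12
  u8 = c.d.0 | (0 | 0) :: =c=> u12
  u9 = 0 | (d.0 | b.0) :: =b=> u11, =d=> u13
  u10 = d.0 | (0 | b.0) :: =b=> u12, =d=> u13
  u11 = 0 | (d.0 | 0) :: =d=> u14
  u12 = d.0 | (0 | 0) :: =d=> u14
  u13 = 0 | (0 | b.0) :: =b=> u14
  u14 = 0 | (0 | 0) :: (no moves)
LTS(Q): 11 reachable states
  v0 = a.(0 + 0) + a.c.0 + d.0 | (d.0 | b.0) :: =a=> v1, =a=> v2, =b=> v3, =d=> v4, =d=> v5
  v1 = 0 + 0 :: (no moves)
  v2 = c.0 :: =c=> v6
  v3 = d.0 | (d.0 | 0) :: =d=> v7, =d=> v8
  v4 = 0 | (d.0 | b.0) :: =b=> v7, =d=> v9
  v5 = d.0 | (0 | b.0) :: =b=> v8, =d=> v9
  v6 = 0 :: (no moves)
  v7 = 0 | (d.0 | 0) :: =d=> v10
  v8 = d.0 | (0 | 0) :: =d=> v10
  v9 = 0 | (0 | b.0) :: =b=> v10
  v10 = 0 | (0 | 0) :: (no moves)
Trace ⟨c⟩ through P, begin at {u0}:
  step 1 (c): {u4}
  P completes σ.
Trace ⟨c⟩ through Q, begin at {v0}:
  step 1 (c): ∅  — Q cannot continue

NO — witness ⟨c⟩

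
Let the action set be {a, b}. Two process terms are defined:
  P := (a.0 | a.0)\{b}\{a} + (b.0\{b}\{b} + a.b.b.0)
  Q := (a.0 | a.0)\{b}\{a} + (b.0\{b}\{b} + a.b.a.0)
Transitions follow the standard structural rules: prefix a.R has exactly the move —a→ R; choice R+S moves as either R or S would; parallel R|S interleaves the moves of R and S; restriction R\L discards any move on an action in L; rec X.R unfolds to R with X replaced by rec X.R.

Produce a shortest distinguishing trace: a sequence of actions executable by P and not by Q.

Reachable graph of P (5 states):
  u0 = (a.0 | a.0)\{b}\{a} + (b.0\{b}\{b} + a.b.b.0) ⊢ --a--▸ u1, --b--▸ u2
  u1 = b.b.0 ⊢ --b--▸ u3
  u2 = 0\{b}\{b} ⊢ (no moves)
  u3 = b.0 ⊢ --b--▸ u4
  u4 = 0 ⊢ (no moves)
Reachable graph of Q (5 states):
  v0 = (a.0 | a.0)\{b}\{a} + (b.0\{b}\{b} + a.b.a.0) ⊢ --a--▸ v1, --b--▸ v2
  v1 = b.a.0 ⊢ --b--▸ v3
  v2 = 0\{b}\{b} ⊢ (no moves)
  v3 = a.0 ⊢ --a--▸ v4
  v4 = 0 ⊢ (no moves)
Trace ⟨abb⟩ through P, begin at {u0}:
  after a @ step 1: {u1}
  after b @ step 2: {u3}
  after b @ step 3: {u4}
  ✓ P
Trace ⟨abb⟩ through Q, begin at {v0}:
  after a @ step 1: {v1}
  after b @ step 2: {v3}
  after b @ step 3: ∅  — Q cannot continue

abb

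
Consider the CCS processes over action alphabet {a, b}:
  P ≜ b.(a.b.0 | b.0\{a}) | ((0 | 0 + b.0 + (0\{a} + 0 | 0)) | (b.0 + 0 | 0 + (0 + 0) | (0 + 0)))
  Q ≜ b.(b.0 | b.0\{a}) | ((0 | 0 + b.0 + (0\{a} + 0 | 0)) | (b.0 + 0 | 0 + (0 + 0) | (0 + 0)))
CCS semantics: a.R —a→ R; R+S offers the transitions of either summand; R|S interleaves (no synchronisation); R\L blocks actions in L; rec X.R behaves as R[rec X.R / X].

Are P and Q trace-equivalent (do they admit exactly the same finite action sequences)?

Reachable graph of P (28 states):
  p0 = b.(a.b.0 | b.0\{a}) | ((0 | 0 + b.0 + (0\{a} + 0 | 0)) | (b.0 + 0 | 0 + (0 + 0) | (0 + 0))) → ··b··> p1, ··b··> p2, ··b··> p3
  p1 = a.b.0 | b.0\{a} | ((0 | 0 + b.0 + (0\{a} + 0 | 0)) | (b.0 + 0 | 0 + (0 + 0) | (0 + 0))) → ··a··> p4, ··b··> p5, ··b··> p6, ··b··> p7
  p2 = b.(a.b.0 | b.0\{a}) | ((0 | 0 + b.0 + (0\{a} + 0 | 0)) | 0) → ··b··> p6, ··b··> p8
  p3 = b.(a.b.0 | b.0\{a}) | (0 | (b.0 + 0 | 0 + (0 + 0) | (0 + 0))) → ··b··> p7, ··b··> p8
  p4 = b.0 | b.0\{a} | ((0 | 0 + b.0 + (0\{a} + 0 | 0)) | (b.0 + 0 | 0 + (0 + 0) | (0 + 0))) → ··b··> p10, ··b··> p11, ··b··> p12, ··b··> p9
  p5 = a.b.0 | 0\{a} | ((0 | 0 + b.0 + (0\{a} + 0 | 0)) | (b.0 + 0 | 0 + (0 + 0) | (0 + 0))) → ··a··> p10, ··b··> p13, ··b··> p14
  p6 = a.b.0 | b.0\{a} | ((0 | 0 + b.0 + (0\{a} + 0 | 0)) | 0) → ··a··> p11, ··b··> p13, ··b··> p15
  p7 = a.b.0 | b.0\{a} | (0 | (b.0 + 0 | 0 + (0 + 0) | (0 + 0))) → ··a··> p12, ··b··> p14, ··b··> p15
  p8 = b.(a.b.0 | b.0\{a}) | (0 | 0) → ··b··> p15
  p9 = 0 | b.0\{a} | ((0 | 0 + b.0 + (0\{a} + 0 | 0)) | (b.0 + 0 | 0 + (0 + 0) | (0 + 0))) → ··b··> p16, ··b··> p17, ··b··> p18
  p10 = b.0 | 0\{a} | ((0 | 0 + b.0 + (0\{a} + 0 | 0)) | (b.0 + 0 | 0 + (0 + 0) | (0 + 0))) → ··b··> p16, ··b··> p19, ··b··> p20
  p11 = b.0 | b.0\{a} | ((0 | 0 + b.0 + (0\{a} + 0 | 0)) | 0) → ··b··> p17, ··b··> p19, ··b··> p21
  p12 = b.0 | b.0\{a} | (0 | (b.0 + 0 | 0 + (0 + 0) | (0 + 0))) → ··b··> p18, ··b··> p20, ··b··> p21
  p13 = a.b.0 | 0\{a} | ((0 | 0 + b.0 + (0\{a} + 0 | 0)) | 0) → ··a··> p19, ··b··> p22
  p14 = a.b.0 | 0\{a} | (0 | (b.0 + 0 | 0 + (0 + 0) | (0 + 0))) → ··a··> p20, ··b··> p22
  p15 = a.b.0 | b.0\{a} | (0 | 0) → ··a··> p21, ··b··> p22
  p16 = 0 | 0\{a} | ((0 | 0 + b.0 + (0\{a} + 0 | 0)) | (b.0 + 0 | 0 + (0 + 0) | (0 + 0))) → ··b··> p23, ··b··> p24
  p17 = 0 | b.0\{a} | ((0 | 0 + b.0 + (0\{a} + 0 | 0)) | 0) → ··b··> p23, ··b··> p25
  p18 = 0 | b.0\{a} | (0 | (b.0 + 0 | 0 + (0 + 0) | (0 + 0))) → ··b··> p24, ··b··> p25
  p19 = b.0 | 0\{a} | ((0 | 0 + b.0 + (0\{a} + 0 | 0)) | 0) → ··b··> p23, ··b··> p26
  p20 = b.0 | 0\{a} | (0 | (b.0 + 0 | 0 + (0 + 0) | (0 + 0))) → ··b··> p24, ··b··> p26
  p21 = b.0 | b.0\{a} | (0 | 0) → ··b··> p25, ··b··> p26
  p22 = a.b.0 | 0\{a} | (0 | 0) → ··a··> p26
  p23 = 0 | 0\{a} | ((0 | 0 + b.0 + (0\{a} + 0 | 0)) | 0) → ··b··> p27
  p24 = 0 | 0\{a} | (0 | (b.0 + 0 | 0 + (0 + 0) | (0 + 0))) → ··b··> p27
  p25 = 0 | b.0\{a} | (0 | 0) → ··b··> p27
  p26 = b.0 | 0\{a} | (0 | 0) → ··b··> p27
  p27 = 0 | 0\{a} | (0 | 0) → ·
Reachable graph of Q (20 states):
  q0 = b.(b.0 | b.0\{a}) | ((0 | 0 + b.0 + (0\{a} + 0 | 0)) | (b.0 + 0 | 0 + (0 + 0) | (0 + 0))) → ··b··> q1, ··b··> q2, ··b··> q3
  q1 = b.(b.0 | b.0\{a}) | ((0 | 0 + b.0 + (0\{a} + 0 | 0)) | 0) → ··b··> q4, ··b··> q5
  q2 = b.(b.0 | b.0\{a}) | (0 | (b.0 + 0 | 0 + (0 + 0) | (0 + 0))) → ··b··> q4, ··b··> q6
  q3 = b.0 | b.0\{a} | ((0 | 0 + b.0 + (0\{a} + 0 | 0)) | (b.0 + 0 | 0 + (0 + 0) | (0 + 0))) → ··b··> q5, ··b··> q6, ··b··> q7, ··b··> q8
  q4 = b.(b.0 | b.0\{a}) | (0 | 0) → ··b··> q9
  q5 = b.0 | b.0\{a} | ((0 | 0 + b.0 + (0\{a} + 0 | 0)) | 0) → ··b··> q10, ··b··> q11, ··b··> q9
  q6 = b.0 | b.0\{a} | (0 | (b.0 + 0 | 0 + (0 + 0) | (0 + 0))) → ··b··> q12, ··b··> q13, ··b··> q9
  q7 = 0 | b.0\{a} | ((0 | 0 + b.0 + (0\{a} + 0 | 0)) | (b.0 + 0 | 0 + (0 + 0) | (0 + 0))) → ··b··> q10, ··b··> q12, ··b··> q14
  q8 = b.0 | 0\{a} | ((0 | 0 + b.0 + (0\{a} + 0 | 0)) | (b.0 + 0 | 0 + (0 + 0) | (0 + 0))) → ··b··> q11, ··b··> q13, ··b··> q14
  q9 = b.0 | b.0\{a} | (0 | 0) → ··b··> q15, ··b··> q16
  q10 = 0 | b.0\{a} | ((0 | 0 + b.0 + (0\{a} + 0 | 0)) | 0) → ··b··> q15, ··b··> q17
  q11 = b.0 | 0\{a} | ((0 | 0 + b.0 + (0\{a} + 0 | 0)) | 0) → ··b··> q16, ··b··> q17
  q12 = 0 | b.0\{a} | (0 | (b.0 + 0 | 0 + (0 + 0) | (0 + 0))) → ··b··> q15, ··b··> q18
  q13 = b.0 | 0\{a} | (0 | (b.0 + 0 | 0 + (0 + 0) | (0 + 0))) → ··b··> q16, ··b··> q18
  q14 = 0 | 0\{a} | ((0 | 0 + b.0 + (0\{a} + 0 | 0)) | (b.0 + 0 | 0 + (0 + 0) | (0 + 0))) → ··b··> q17, ··b··> q18
  q15 = 0 | b.0\{a} | (0 | 0) → ··b··> q19
  q16 = b.0 | 0\{a} | (0 | 0) → ··b··> q19
  q17 = 0 | 0\{a} | ((0 | 0 + b.0 + (0\{a} + 0 | 0)) | 0) → ··b··> q19
  q18 = 0 | 0\{a} | (0 | (b.0 + 0 | 0 + (0 + 0) | (0 + 0))) → ··b··> q19
  q19 = 0 | 0\{a} | (0 | 0) → ·
Executing ba from P (initial set {p0}):
  [1] b ⇒ {p1, p2, p3}
  [2] a ⇒ {p4}
  ✓ P
Executing ba from Q (initial set {q0}):
  [1] b ⇒ {q1, q2, q3}
  [2] a ⇒ no successor for Q

NO — witness ⟨ba⟩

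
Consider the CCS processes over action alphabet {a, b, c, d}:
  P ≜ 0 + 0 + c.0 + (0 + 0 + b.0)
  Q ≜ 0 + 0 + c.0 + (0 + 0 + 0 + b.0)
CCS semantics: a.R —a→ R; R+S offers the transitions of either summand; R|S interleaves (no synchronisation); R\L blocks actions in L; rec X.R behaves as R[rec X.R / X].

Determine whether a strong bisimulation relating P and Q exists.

YES

P's transition system — 2 states:
  p0 = 0 + 0 + c.0 + (0 + 0 + b.0) ⊢ --b--▸ p1, --c--▸ p1
  p1 = 0 ⊢ ∅
Q's transition system — 2 states:
  q0 = 0 + 0 + c.0 + (0 + 0 + 0 + b.0) ⊢ --b--▸ q1, --c--▸ q1
  q1 = 0 ⊢ ∅
Partition-refinement fixed point:
  B0 = {p0, q0}
  B1 = {p1, q1}
p0 ∈ B0, q0 ∈ B0 → same block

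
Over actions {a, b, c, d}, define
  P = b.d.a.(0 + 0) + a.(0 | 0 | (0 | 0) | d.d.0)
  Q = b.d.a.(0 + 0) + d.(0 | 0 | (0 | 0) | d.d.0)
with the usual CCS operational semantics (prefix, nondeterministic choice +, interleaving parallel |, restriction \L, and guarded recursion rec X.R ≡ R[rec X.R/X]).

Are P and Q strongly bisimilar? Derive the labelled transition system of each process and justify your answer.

P ≁ Q

P's transition system — 7 states:
  p0 = b.d.a.(0 + 0) + a.(0 | 0 | (0 | 0) | d.d.0) ⊢ —a→ p1, —b→ p2
  p1 = 0 | 0 | (0 | 0) | d.d.0 ⊢ —d→ p3
  p2 = d.a.(0 + 0) ⊢ —d→ p4
  p3 = 0 | 0 | (0 | 0) | d.0 ⊢ —d→ p5
  p4 = a.(0 + 0) ⊢ —a→ p6
  p5 = 0 | 0 | (0 | 0) | 0 ⊢ stopped
  p6 = 0 + 0 ⊢ stopped
Q's transition system — 7 states:
  q0 = b.d.a.(0 + 0) + d.(0 | 0 | (0 | 0) | d.d.0) ⊢ —b→ q1, —d→ q2
  q1 = d.a.(0 + 0) ⊢ —d→ q3
  q2 = 0 | 0 | (0 | 0) | d.d.0 ⊢ —d→ q4
  q3 = a.(0 + 0) ⊢ —a→ q5
  q4 = 0 | 0 | (0 | 0) | d.0 ⊢ —d→ q6
  q5 = 0 + 0 ⊢ stopped
  q6 = 0 | 0 | (0 | 0) | 0 ⊢ stopped
Partition-refinement fixed point:
  B0 = {p0}
  B1 = {p2, q1}
  B2 = {p4, q3}
  B3 = {p5, p6, q5, q6}
  B4 = {p1, q2}
  B5 = {p3, q4}
  B6 = {q0}
p0 ∈ B0, q0 ∈ B6 → different blocks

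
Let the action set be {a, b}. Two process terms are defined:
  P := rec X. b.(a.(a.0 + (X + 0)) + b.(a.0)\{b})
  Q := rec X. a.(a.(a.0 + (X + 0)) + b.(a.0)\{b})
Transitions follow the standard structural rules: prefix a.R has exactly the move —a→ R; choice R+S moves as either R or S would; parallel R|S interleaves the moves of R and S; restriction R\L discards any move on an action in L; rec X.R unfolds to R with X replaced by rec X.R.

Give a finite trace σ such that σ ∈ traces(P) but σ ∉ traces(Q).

b

Reachable graph of P (6 states):
  p0 = rec X. b.(a.(a.0 + (X + 0)) + b.(a.0)\{b}) has moves =b=> p1
  p1 = a.(a.0 + ((rec X. b.(a.(a.0 + (X + 0)) + b.(a.0)\{b})) + 0)) + b.(a.0)\{b} has moves =a=> p2, =b=> p3
  p2 = a.0 + ((rec X. b.(a.(a.0 + (X + 0)) + b.(a.0)\{b})) + 0) has moves =a=> p4, =b=> p1
  p3 = (a.0)\{b} has moves =a=> p5
  p4 = 0 has moves deadlocked
  p5 = 0\{b} has moves deadlocked
Reachable graph of Q (6 states):
  q0 = rec X. a.(a.(a.0 + (X + 0)) + b.(a.0)\{b}) has moves =a=> q1
  q1 = a.(a.0 + ((rec X. a.(a.(a.0 + (X + 0)) + b.(a.0)\{b})) + 0)) + b.(a.0)\{b} has moves =a=> q2, =b=> q3
  q2 = a.0 + ((rec X. a.(a.(a.0 + (X + 0)) + b.(a.0)\{b})) + 0) has moves =a=> q1, =a=> q4
  q3 = (a.0)\{b} has moves =a=> q5
  q4 = 0 has moves deadlocked
  q5 = 0\{b} has moves deadlocked
Trace ⟨b⟩ through P, begin at {p0}:
  [1] b ⇒ {p1}
  — P admits the full trace.
Trace ⟨b⟩ through Q, begin at {q0}:
  [1] b ⇒ no successor for Q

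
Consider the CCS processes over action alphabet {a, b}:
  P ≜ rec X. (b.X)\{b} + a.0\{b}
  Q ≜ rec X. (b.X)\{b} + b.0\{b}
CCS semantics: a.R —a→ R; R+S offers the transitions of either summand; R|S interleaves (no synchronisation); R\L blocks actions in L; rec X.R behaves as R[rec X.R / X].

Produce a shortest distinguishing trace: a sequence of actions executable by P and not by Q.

P's transition system — 2 states:
  s0 = rec X. (b.X)\{b} + a.0\{b} → —a→ s1
  s1 = 0\{b} → stopped
Q's transition system — 2 states:
  t0 = rec X. (b.X)\{b} + b.0\{b} → —b→ t1
  t1 = 0\{b} → stopped
Trace ⟨a⟩ through P, begin at {s0}:
  step 1 (a): {s1}
  ✓ P
Trace ⟨a⟩ through Q, begin at {t0}:
  step 1 (a): ∅ (Q stuck)

a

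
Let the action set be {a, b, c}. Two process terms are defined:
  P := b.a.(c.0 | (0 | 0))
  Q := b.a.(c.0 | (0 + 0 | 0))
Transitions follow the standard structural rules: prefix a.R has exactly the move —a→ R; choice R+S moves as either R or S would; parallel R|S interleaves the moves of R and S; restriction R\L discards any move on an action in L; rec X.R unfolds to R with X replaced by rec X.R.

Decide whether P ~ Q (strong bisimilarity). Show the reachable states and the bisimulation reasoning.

bisimilar

P's transition system — 4 states:
  m0 = b.a.(c.0 | (0 | 0)) → -b-> m1
  m1 = a.(c.0 | (0 | 0)) → -a-> m2
  m2 = c.0 | (0 | 0) → -c-> m3
  m3 = 0 | (0 | 0) → ·
Q's transition system — 4 states:
  n0 = b.a.(c.0 | (0 + 0 | 0)) → -b-> n1
  n1 = a.(c.0 | (0 + 0 | 0)) → -a-> n2
  n2 = c.0 | (0 + 0 | 0) → -c-> n3
  n3 = 0 | (0 + 0 | 0) → ·
Partition-refinement fixed point:
  B0 = {m0, n0}
  B1 = {m1, n1}
  B2 = {m2, n2}
  B3 = {m3, n3}
m0 ∈ B0, n0 ∈ B0 → same block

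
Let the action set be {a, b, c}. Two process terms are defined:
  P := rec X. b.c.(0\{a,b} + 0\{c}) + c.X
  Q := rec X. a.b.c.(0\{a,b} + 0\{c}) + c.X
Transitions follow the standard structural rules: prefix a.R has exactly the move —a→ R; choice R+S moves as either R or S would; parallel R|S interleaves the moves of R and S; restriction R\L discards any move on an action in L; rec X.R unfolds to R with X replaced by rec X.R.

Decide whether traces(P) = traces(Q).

P's transition system — 3 states:
  s0 = rec X. b.c.(0\{a,b} + 0\{c}) + c.X :: --b--▸ s1, --c--▸ s0
  s1 = c.(0\{a,b} + 0\{c}) :: --c--▸ s2
  s2 = 0\{a,b} + 0\{c} :: ∅
Q's transition system — 4 states:
  t0 = rec X. a.b.c.(0\{a,b} + 0\{c}) + c.X :: --a--▸ t1, --c--▸ t0
  t1 = b.c.(0\{a,b} + 0\{c}) :: --b--▸ t2
  t2 = c.(0\{a,b} + 0\{c}) :: --c--▸ t3
  t3 = 0\{a,b} + 0\{c} :: ∅
Trace ⟨b⟩ through P, begin at {s0}:
  [1] b ⇒ {s1}
  — P admits the full trace.
Trace ⟨b⟩ through Q, begin at {t0}:
  [1] b ⇒ ∅  — Q cannot continue

traces(P) ≠ traces(Q) — witness ⟨b⟩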